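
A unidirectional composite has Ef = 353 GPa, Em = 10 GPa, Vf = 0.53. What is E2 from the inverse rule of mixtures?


1/E2 = Vf/Ef + (1-Vf)/Em = 0.53/353 + 0.47/10
E2 = 20.62 GPa

20.62 GPa


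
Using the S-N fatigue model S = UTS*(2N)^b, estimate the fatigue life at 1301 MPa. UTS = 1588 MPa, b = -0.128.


N = 0.5 * (S/UTS)^(1/b) = 0.5 * (1301/1588)^(1/-0.128) = 2.3731 cycles

2.3731 cycles


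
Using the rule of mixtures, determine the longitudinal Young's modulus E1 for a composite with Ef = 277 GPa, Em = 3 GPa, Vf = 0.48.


E1 = Ef*Vf + Em*(1-Vf) = 277*0.48 + 3*0.52 = 134.52 GPa

134.52 GPa


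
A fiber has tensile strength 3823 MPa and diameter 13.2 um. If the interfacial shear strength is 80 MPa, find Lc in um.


Lc = sigma_f * d / (2 * tau_i) = 3823 * 13.2 / (2 * 80) = 315.4 um

315.4 um


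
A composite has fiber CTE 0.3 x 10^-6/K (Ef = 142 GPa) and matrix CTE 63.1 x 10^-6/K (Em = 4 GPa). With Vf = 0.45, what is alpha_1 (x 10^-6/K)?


E1 = Ef*Vf + Em*(1-Vf) = 66.1
alpha_1 = (alpha_f*Ef*Vf + alpha_m*Em*(1-Vf))/E1 = 2.39 x 10^-6/K

2.39 x 10^-6/K


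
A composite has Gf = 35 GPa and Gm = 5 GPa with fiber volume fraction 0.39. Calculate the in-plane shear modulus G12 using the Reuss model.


1/G12 = Vf/Gf + (1-Vf)/Gm = 0.39/35 + 0.61/5
G12 = 7.51 GPa

7.51 GPa


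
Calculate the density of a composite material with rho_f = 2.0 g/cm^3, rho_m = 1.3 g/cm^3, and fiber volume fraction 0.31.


rho_c = rho_f*Vf + rho_m*(1-Vf) = 2.0*0.31 + 1.3*0.69 = 1.517 g/cm^3

1.517 g/cm^3


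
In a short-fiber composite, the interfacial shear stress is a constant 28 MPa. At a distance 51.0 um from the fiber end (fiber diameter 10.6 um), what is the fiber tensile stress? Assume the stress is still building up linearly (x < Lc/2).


Force balance: sigma_f * (pi*d^2/4) = tau * (pi*d) * x  ->  sigma_f = 4 * tau * x / d
sigma_f = 4 * 28 * 51.0 / 10.6 = 538.9 MPa

538.9 MPa


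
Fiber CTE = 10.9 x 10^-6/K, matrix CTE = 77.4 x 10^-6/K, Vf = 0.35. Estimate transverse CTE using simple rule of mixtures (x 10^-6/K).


alpha_2 = alpha_f*Vf + alpha_m*(1-Vf) = 10.9*0.35 + 77.4*0.65 = 54.1 x 10^-6/K

54.1 x 10^-6/K


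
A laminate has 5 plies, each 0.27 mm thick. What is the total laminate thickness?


h = n * t_ply = 5 * 0.27 = 1.35 mm

1.35 mm


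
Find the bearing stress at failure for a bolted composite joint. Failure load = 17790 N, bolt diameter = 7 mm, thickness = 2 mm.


sigma_br = F/(d*h) = 17790/(7*2) = 1270.7 MPa

1270.7 MPa


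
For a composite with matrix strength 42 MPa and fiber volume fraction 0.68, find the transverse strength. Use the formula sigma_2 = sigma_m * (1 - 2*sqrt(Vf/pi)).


factor = 1 - 2*sqrt(0.68/pi) = 0.0695
sigma_2 = 42 * 0.0695 = 2.92 MPa

2.92 MPa


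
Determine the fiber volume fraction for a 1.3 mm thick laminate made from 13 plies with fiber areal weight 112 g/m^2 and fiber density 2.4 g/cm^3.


Vf = n * FAW / (rho_f * h * 1000) = 13 * 112 / (2.4 * 1.3 * 1000) = 0.4667

0.4667


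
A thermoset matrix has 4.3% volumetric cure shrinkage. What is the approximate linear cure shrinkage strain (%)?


Linear shrinkage ≈ vol_shrink/3 = 4.3/3 = 1.433%

1.433%


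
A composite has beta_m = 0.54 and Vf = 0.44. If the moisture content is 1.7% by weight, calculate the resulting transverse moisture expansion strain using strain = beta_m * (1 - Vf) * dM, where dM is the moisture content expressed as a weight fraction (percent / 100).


dM = 1.7/100 = 0.017
strain = beta_m * (1-Vf) * dM = 0.54 * 0.56 * 0.017 = 0.0051408

0.0051408


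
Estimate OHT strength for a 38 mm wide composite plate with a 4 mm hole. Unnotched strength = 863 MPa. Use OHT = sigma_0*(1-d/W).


OHT = sigma_0*(1-d/W) = 863*(1-4/38) = 772.2 MPa

772.2 MPa


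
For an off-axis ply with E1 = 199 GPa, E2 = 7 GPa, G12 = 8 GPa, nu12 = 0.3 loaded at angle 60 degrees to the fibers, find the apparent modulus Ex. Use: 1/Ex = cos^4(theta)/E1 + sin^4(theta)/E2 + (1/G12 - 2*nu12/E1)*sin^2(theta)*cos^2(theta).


cos^4(60) = 0.0625, sin^4(60) = 0.5625, sin^2(60)*cos^2(60) = 0.1875
1/G12 - 2*nu12/E1 = 1/8 - 2*0.3/199 = 0.121985 GPa^-1
1/Ex = 0.0625/199 + 0.5625/7 + 0.121985*0.1875 = 0.1035434 GPa^-1
Ex = 9.66 GPa

9.66 GPa


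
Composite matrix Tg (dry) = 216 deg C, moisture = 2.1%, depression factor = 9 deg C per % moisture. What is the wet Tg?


Tg_wet = Tg_dry - k*moisture = 216 - 9*2.1 = 197.1 deg C

197.1 deg C


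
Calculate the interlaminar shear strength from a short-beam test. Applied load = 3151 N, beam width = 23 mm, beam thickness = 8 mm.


ILSS = 3F/(4bh) = 3*3151/(4*23*8) = 12.84 MPa

12.84 MPa


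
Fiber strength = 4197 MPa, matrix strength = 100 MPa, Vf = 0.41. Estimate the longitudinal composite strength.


sigma_1 = sigma_f*Vf + sigma_m*(1-Vf) = 4197*0.41 + 100*0.59 = 1779.8 MPa

1779.8 MPa


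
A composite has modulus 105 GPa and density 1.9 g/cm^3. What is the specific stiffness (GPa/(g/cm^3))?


Specific stiffness = E/rho = 105/1.9 = 55.3 GPa/(g/cm^3)

55.3 GPa/(g/cm^3)


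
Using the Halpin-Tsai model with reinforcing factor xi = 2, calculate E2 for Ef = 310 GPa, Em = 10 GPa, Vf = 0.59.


eta = (Ef/Em - 1)/(Ef/Em + xi) = (31.0 - 1)/(31.0 + 2) = 0.9091
E2 = Em*(1+xi*eta*Vf)/(1-eta*Vf) = 44.71 GPa

44.71 GPa


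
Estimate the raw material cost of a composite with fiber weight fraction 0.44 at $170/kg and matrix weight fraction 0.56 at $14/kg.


Cost = cost_f*Wf + cost_m*Wm = 170*0.44 + 14*0.56 = $82.64/kg

$82.64/kg


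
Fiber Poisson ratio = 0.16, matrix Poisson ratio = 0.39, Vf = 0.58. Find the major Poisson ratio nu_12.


nu_12 = nu_f*Vf + nu_m*(1-Vf) = 0.16*0.58 + 0.39*0.42 = 0.2566

0.2566


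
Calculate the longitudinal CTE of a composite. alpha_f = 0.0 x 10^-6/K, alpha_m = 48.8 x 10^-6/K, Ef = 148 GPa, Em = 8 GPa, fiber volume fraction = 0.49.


E1 = Ef*Vf + Em*(1-Vf) = 76.6
alpha_1 = (alpha_f*Ef*Vf + alpha_m*Em*(1-Vf))/E1 = 2.6 x 10^-6/K

2.6 x 10^-6/K


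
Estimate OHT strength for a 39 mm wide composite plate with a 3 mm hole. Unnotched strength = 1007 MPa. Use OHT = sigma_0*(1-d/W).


OHT = sigma_0*(1-d/W) = 1007*(1-3/39) = 929.5 MPa

929.5 MPa


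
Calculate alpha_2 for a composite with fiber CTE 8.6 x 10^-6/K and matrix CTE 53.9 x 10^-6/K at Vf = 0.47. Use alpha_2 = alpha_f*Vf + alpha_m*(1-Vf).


alpha_2 = alpha_f*Vf + alpha_m*(1-Vf) = 8.6*0.47 + 53.9*0.53 = 32.6 x 10^-6/K

32.6 x 10^-6/K


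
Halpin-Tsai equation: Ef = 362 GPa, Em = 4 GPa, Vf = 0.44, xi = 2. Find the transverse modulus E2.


eta = (Ef/Em - 1)/(Ef/Em + xi) = (90.5 - 1)/(90.5 + 2) = 0.9676
E2 = Em*(1+xi*eta*Vf)/(1-eta*Vf) = 12.9 GPa

12.9 GPa


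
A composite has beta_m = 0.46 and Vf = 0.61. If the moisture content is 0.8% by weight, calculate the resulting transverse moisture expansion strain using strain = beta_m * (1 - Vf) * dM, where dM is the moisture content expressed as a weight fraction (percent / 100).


dM = 0.8/100 = 0.008
strain = beta_m * (1-Vf) * dM = 0.46 * 0.39 * 0.008 = 0.0014352

0.0014352


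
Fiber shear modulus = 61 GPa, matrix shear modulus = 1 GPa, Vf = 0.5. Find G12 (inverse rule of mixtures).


1/G12 = Vf/Gf + (1-Vf)/Gm = 0.5/61 + 0.5/1
G12 = 1.97 GPa

1.97 GPa


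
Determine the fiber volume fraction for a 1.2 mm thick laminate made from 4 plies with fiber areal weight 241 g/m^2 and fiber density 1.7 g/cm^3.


Vf = n * FAW / (rho_f * h * 1000) = 4 * 241 / (1.7 * 1.2 * 1000) = 0.4725

0.4725


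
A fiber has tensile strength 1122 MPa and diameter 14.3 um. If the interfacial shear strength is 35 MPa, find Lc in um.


Lc = sigma_f * d / (2 * tau_i) = 1122 * 14.3 / (2 * 35) = 229.2 um

229.2 um


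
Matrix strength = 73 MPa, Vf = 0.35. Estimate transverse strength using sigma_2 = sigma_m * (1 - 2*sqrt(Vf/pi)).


factor = 1 - 2*sqrt(0.35/pi) = 0.3324
sigma_2 = 73 * 0.3324 = 24.27 MPa

24.27 MPa


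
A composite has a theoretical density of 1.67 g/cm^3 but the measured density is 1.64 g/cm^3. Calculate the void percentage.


Void% = (rho_theo - rho_actual)/rho_theo * 100 = (1.67 - 1.64)/1.67 * 100 = 1.8%

1.8%


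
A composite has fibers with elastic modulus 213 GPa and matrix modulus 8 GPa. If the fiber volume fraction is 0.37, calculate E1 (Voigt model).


E1 = Ef*Vf + Em*(1-Vf) = 213*0.37 + 8*0.63 = 83.85 GPa

83.85 GPa


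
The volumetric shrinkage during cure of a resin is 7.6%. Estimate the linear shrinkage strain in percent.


Linear shrinkage ≈ vol_shrink/3 = 7.6/3 = 2.533%

2.533%


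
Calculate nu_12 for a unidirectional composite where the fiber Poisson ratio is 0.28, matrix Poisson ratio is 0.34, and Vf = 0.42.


nu_12 = nu_f*Vf + nu_m*(1-Vf) = 0.28*0.42 + 0.34*0.58 = 0.3148

0.3148


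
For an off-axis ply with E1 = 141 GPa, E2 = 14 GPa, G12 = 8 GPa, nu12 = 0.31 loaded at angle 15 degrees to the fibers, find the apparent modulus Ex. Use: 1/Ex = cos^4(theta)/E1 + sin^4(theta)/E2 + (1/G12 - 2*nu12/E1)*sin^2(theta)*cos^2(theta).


cos^4(15) = 0.870513, sin^4(15) = 0.004487, sin^2(15)*cos^2(15) = 0.0625
1/G12 - 2*nu12/E1 = 1/8 - 2*0.31/141 = 0.120603 GPa^-1
1/Ex = 0.870513/141 + 0.004487/14 + 0.120603*0.0625 = 0.014032 GPa^-1
Ex = 71.27 GPa

71.27 GPa


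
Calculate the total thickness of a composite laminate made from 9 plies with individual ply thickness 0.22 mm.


h = n * t_ply = 9 * 0.22 = 1.98 mm

1.98 mm


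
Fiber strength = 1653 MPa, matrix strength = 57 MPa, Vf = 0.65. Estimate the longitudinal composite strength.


sigma_1 = sigma_f*Vf + sigma_m*(1-Vf) = 1653*0.65 + 57*0.35 = 1094.4 MPa

1094.4 MPa


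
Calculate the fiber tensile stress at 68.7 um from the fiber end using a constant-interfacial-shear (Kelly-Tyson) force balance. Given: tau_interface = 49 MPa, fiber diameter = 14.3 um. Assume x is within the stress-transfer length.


Force balance: sigma_f * (pi*d^2/4) = tau * (pi*d) * x  ->  sigma_f = 4 * tau * x / d
sigma_f = 4 * 49 * 68.7 / 14.3 = 941.6 MPa

941.6 MPa


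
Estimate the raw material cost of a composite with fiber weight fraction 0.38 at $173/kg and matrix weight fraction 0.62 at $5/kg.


Cost = cost_f*Wf + cost_m*Wm = 173*0.38 + 5*0.62 = $68.84/kg

$68.84/kg


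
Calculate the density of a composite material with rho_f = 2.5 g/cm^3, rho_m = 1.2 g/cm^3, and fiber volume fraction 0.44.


rho_c = rho_f*Vf + rho_m*(1-Vf) = 2.5*0.44 + 1.2*0.56 = 1.772 g/cm^3

1.772 g/cm^3


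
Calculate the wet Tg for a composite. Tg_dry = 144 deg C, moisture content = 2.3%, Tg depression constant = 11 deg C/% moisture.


Tg_wet = Tg_dry - k*moisture = 144 - 11*2.3 = 118.7 deg C

118.7 deg C


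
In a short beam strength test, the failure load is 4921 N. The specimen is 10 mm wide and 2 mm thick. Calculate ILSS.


ILSS = 3F/(4bh) = 3*4921/(4*10*2) = 184.54 MPa

184.54 MPa


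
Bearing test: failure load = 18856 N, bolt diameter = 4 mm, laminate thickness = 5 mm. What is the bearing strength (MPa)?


sigma_br = F/(d*h) = 18856/(4*5) = 942.8 MPa

942.8 MPa


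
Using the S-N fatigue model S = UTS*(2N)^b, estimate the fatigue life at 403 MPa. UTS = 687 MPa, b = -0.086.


N = 0.5 * (S/UTS)^(1/b) = 0.5 * (403/687)^(1/-0.086) = 246.9416 cycles

246.9416 cycles


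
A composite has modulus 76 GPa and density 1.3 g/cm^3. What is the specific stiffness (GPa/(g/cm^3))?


Specific stiffness = E/rho = 76/1.3 = 58.5 GPa/(g/cm^3)

58.5 GPa/(g/cm^3)


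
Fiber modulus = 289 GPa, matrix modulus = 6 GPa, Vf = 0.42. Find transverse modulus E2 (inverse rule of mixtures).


1/E2 = Vf/Ef + (1-Vf)/Em = 0.42/289 + 0.58/6
E2 = 10.19 GPa

10.19 GPa


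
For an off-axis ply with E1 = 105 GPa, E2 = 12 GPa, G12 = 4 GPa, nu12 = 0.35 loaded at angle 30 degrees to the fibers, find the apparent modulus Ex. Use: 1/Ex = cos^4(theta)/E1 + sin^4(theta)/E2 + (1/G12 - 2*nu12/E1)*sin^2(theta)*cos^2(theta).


cos^4(30) = 0.5625, sin^4(30) = 0.0625, sin^2(30)*cos^2(30) = 0.1875
1/G12 - 2*nu12/E1 = 1/4 - 2*0.35/105 = 0.243333 GPa^-1
1/Ex = 0.5625/105 + 0.0625/12 + 0.243333*0.1875 = 0.0561905 GPa^-1
Ex = 17.8 GPa

17.8 GPa


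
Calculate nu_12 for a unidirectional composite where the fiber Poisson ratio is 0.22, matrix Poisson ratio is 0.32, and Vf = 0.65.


nu_12 = nu_f*Vf + nu_m*(1-Vf) = 0.22*0.65 + 0.32*0.35 = 0.255

0.255


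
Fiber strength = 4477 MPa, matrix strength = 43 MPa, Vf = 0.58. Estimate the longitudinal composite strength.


sigma_1 = sigma_f*Vf + sigma_m*(1-Vf) = 4477*0.58 + 43*0.42 = 2614.7 MPa

2614.7 MPa


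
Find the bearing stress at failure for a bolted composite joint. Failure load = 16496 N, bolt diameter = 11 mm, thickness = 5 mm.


sigma_br = F/(d*h) = 16496/(11*5) = 299.9 MPa

299.9 MPa


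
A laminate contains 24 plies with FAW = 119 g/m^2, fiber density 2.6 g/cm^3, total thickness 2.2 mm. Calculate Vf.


Vf = n * FAW / (rho_f * h * 1000) = 24 * 119 / (2.6 * 2.2 * 1000) = 0.4993

0.4993


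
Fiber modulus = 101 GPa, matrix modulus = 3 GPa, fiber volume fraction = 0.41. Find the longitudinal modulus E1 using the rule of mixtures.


E1 = Ef*Vf + Em*(1-Vf) = 101*0.41 + 3*0.59 = 43.18 GPa

43.18 GPa


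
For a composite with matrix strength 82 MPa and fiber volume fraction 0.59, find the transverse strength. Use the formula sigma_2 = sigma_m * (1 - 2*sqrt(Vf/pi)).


factor = 1 - 2*sqrt(0.59/pi) = 0.1333
sigma_2 = 82 * 0.1333 = 10.93 MPa

10.93 MPa


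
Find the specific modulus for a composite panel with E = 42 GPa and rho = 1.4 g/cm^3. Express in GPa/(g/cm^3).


Specific stiffness = E/rho = 42/1.4 = 30.0 GPa/(g/cm^3)

30.0 GPa/(g/cm^3)


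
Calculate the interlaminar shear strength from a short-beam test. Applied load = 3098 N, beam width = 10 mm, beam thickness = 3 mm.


ILSS = 3F/(4bh) = 3*3098/(4*10*3) = 77.45 MPa

77.45 MPa


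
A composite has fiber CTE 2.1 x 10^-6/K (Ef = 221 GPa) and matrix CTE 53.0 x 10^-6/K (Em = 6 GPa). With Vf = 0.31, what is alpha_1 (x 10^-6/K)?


E1 = Ef*Vf + Em*(1-Vf) = 72.65
alpha_1 = (alpha_f*Ef*Vf + alpha_m*Em*(1-Vf))/E1 = 5.0 x 10^-6/K

5.0 x 10^-6/K


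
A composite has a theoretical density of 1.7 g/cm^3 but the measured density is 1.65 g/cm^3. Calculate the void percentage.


Void% = (rho_theo - rho_actual)/rho_theo * 100 = (1.7 - 1.65)/1.7 * 100 = 2.94%

2.94%


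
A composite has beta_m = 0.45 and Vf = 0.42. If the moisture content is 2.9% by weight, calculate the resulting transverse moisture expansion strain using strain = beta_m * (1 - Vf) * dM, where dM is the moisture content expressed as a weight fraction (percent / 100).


dM = 2.9/100 = 0.029
strain = beta_m * (1-Vf) * dM = 0.45 * 0.58 * 0.029 = 0.007569

0.007569


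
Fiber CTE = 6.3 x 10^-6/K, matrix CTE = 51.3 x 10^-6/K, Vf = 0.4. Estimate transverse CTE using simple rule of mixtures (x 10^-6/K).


alpha_2 = alpha_f*Vf + alpha_m*(1-Vf) = 6.3*0.4 + 51.3*0.6 = 33.3 x 10^-6/K

33.3 x 10^-6/K


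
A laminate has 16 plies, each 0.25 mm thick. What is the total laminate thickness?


h = n * t_ply = 16 * 0.25 = 4.0 mm

4.0 mm


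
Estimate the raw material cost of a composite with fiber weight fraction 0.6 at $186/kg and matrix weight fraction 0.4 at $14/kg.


Cost = cost_f*Wf + cost_m*Wm = 186*0.6 + 14*0.4 = $117.2/kg

$117.2/kg


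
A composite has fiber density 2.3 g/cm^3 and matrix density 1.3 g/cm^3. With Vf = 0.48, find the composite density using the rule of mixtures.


rho_c = rho_f*Vf + rho_m*(1-Vf) = 2.3*0.48 + 1.3*0.52 = 1.78 g/cm^3

1.78 g/cm^3


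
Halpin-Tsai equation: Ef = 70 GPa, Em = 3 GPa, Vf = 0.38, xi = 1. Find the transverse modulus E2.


eta = (Ef/Em - 1)/(Ef/Em + xi) = (23.3333 - 1)/(23.3333 + 1) = 0.9178
E2 = Em*(1+xi*eta*Vf)/(1-eta*Vf) = 6.21 GPa

6.21 GPa


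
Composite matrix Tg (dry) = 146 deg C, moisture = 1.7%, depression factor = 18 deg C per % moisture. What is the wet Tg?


Tg_wet = Tg_dry - k*moisture = 146 - 18*1.7 = 115.4 deg C

115.4 deg C


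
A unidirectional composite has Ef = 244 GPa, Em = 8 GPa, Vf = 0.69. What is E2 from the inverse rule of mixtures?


1/E2 = Vf/Ef + (1-Vf)/Em = 0.69/244 + 0.31/8
E2 = 24.05 GPa

24.05 GPa


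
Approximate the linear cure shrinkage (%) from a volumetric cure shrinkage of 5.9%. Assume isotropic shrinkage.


Linear shrinkage ≈ vol_shrink/3 = 5.9/3 = 1.967%

1.967%


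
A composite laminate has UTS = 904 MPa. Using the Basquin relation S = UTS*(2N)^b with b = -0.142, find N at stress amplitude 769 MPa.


N = 0.5 * (S/UTS)^(1/b) = 0.5 * (769/904)^(1/-0.142) = 1.5618 cycles

1.5618 cycles


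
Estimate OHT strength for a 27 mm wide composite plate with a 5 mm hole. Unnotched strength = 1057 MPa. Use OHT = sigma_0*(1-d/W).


OHT = sigma_0*(1-d/W) = 1057*(1-5/27) = 861.3 MPa

861.3 MPa


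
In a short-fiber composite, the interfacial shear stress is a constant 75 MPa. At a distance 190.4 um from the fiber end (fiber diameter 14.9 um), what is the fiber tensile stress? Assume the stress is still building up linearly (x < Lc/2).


Force balance: sigma_f * (pi*d^2/4) = tau * (pi*d) * x  ->  sigma_f = 4 * tau * x / d
sigma_f = 4 * 75 * 190.4 / 14.9 = 3833.6 MPa

3833.6 MPa


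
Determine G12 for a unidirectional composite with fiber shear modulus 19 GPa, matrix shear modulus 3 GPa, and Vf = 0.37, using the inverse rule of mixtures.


1/G12 = Vf/Gf + (1-Vf)/Gm = 0.37/19 + 0.63/3
G12 = 4.36 GPa

4.36 GPa


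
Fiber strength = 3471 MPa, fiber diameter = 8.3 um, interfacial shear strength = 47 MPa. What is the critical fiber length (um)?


Lc = sigma_f * d / (2 * tau_i) = 3471 * 8.3 / (2 * 47) = 306.5 um

306.5 um


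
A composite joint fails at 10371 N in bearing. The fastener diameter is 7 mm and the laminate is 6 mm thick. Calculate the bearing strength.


sigma_br = F/(d*h) = 10371/(7*6) = 246.9 MPa

246.9 MPa


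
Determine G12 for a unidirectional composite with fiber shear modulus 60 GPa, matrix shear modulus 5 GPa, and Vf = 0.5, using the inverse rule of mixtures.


1/G12 = Vf/Gf + (1-Vf)/Gm = 0.5/60 + 0.5/5
G12 = 9.23 GPa

9.23 GPa


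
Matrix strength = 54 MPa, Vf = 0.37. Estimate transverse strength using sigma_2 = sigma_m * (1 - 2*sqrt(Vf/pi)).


factor = 1 - 2*sqrt(0.37/pi) = 0.3136
sigma_2 = 54 * 0.3136 = 16.94 MPa

16.94 MPa


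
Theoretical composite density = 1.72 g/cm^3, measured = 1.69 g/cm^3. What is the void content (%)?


Void% = (rho_theo - rho_actual)/rho_theo * 100 = (1.72 - 1.69)/1.72 * 100 = 1.74%

1.74%


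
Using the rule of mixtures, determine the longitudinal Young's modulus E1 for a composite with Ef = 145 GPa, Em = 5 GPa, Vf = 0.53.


E1 = Ef*Vf + Em*(1-Vf) = 145*0.53 + 5*0.47 = 79.2 GPa

79.2 GPa


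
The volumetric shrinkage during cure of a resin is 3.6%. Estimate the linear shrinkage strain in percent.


Linear shrinkage ≈ vol_shrink/3 = 3.6/3 = 1.2%

1.2%


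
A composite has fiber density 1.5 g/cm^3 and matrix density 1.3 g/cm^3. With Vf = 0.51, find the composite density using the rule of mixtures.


rho_c = rho_f*Vf + rho_m*(1-Vf) = 1.5*0.51 + 1.3*0.49 = 1.402 g/cm^3

1.402 g/cm^3


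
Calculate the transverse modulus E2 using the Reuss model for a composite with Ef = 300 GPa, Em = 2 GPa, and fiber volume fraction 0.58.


1/E2 = Vf/Ef + (1-Vf)/Em = 0.58/300 + 0.42/2
E2 = 4.72 GPa

4.72 GPa


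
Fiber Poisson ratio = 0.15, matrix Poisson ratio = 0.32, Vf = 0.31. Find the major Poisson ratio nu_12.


nu_12 = nu_f*Vf + nu_m*(1-Vf) = 0.15*0.31 + 0.32*0.69 = 0.2673

0.2673


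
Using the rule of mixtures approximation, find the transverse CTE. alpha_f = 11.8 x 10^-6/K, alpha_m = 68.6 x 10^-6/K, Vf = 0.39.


alpha_2 = alpha_f*Vf + alpha_m*(1-Vf) = 11.8*0.39 + 68.6*0.61 = 46.4 x 10^-6/K

46.4 x 10^-6/K


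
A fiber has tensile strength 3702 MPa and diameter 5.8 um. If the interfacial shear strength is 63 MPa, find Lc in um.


Lc = sigma_f * d / (2 * tau_i) = 3702 * 5.8 / (2 * 63) = 170.4 um

170.4 um


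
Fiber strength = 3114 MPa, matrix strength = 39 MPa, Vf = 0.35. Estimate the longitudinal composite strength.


sigma_1 = sigma_f*Vf + sigma_m*(1-Vf) = 3114*0.35 + 39*0.65 = 1115.3 MPa

1115.3 MPa


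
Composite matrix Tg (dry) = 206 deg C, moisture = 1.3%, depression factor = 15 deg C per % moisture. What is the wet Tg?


Tg_wet = Tg_dry - k*moisture = 206 - 15*1.3 = 186.5 deg C

186.5 deg C


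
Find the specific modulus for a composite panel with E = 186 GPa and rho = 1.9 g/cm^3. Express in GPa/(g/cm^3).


Specific stiffness = E/rho = 186/1.9 = 97.9 GPa/(g/cm^3)

97.9 GPa/(g/cm^3)


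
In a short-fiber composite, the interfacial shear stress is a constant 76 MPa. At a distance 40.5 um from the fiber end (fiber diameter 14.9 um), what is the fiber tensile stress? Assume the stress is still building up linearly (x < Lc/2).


Force balance: sigma_f * (pi*d^2/4) = tau * (pi*d) * x  ->  sigma_f = 4 * tau * x / d
sigma_f = 4 * 76 * 40.5 / 14.9 = 826.3 MPa

826.3 MPa


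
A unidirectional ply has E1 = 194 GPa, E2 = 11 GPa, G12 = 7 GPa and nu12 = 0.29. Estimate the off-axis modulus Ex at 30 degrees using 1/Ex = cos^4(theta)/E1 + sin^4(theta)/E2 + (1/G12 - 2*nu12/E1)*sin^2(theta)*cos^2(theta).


cos^4(30) = 0.5625, sin^4(30) = 0.0625, sin^2(30)*cos^2(30) = 0.1875
1/G12 - 2*nu12/E1 = 1/7 - 2*0.29/194 = 0.139867 GPa^-1
1/Ex = 0.5625/194 + 0.0625/11 + 0.139867*0.1875 = 0.0348065 GPa^-1
Ex = 28.73 GPa

28.73 GPa


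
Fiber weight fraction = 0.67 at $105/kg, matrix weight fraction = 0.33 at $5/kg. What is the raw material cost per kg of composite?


Cost = cost_f*Wf + cost_m*Wm = 105*0.67 + 5*0.33 = $72.0/kg

$72.0/kg


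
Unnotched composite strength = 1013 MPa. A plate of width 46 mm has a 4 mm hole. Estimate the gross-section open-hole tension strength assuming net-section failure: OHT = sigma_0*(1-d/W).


OHT = sigma_0*(1-d/W) = 1013*(1-4/46) = 924.9 MPa

924.9 MPa


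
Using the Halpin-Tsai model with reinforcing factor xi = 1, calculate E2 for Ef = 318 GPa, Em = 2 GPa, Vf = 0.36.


eta = (Ef/Em - 1)/(Ef/Em + xi) = (159.0 - 1)/(159.0 + 1) = 0.9875
E2 = Em*(1+xi*eta*Vf)/(1-eta*Vf) = 4.21 GPa

4.21 GPa


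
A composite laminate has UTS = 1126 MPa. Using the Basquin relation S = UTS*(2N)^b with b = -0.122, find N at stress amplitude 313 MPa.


N = 0.5 * (S/UTS)^(1/b) = 0.5 * (313/1126)^(1/-0.122) = 18042.5662 cycles

18042.5662 cycles


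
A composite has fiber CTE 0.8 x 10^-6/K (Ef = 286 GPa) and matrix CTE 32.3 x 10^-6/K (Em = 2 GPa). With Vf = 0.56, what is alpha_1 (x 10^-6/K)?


E1 = Ef*Vf + Em*(1-Vf) = 161.04
alpha_1 = (alpha_f*Ef*Vf + alpha_m*Em*(1-Vf))/E1 = 0.97 x 10^-6/K

0.97 x 10^-6/K


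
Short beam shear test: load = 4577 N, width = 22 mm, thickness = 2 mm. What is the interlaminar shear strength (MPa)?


ILSS = 3F/(4bh) = 3*4577/(4*22*2) = 78.02 MPa

78.02 MPa


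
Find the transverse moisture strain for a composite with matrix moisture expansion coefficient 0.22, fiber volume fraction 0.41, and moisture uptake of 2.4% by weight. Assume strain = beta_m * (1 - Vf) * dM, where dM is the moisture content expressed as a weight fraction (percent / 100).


dM = 2.4/100 = 0.024
strain = beta_m * (1-Vf) * dM = 0.22 * 0.59 * 0.024 = 0.0031152

0.0031152


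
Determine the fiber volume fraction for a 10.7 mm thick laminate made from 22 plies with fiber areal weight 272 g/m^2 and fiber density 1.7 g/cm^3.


Vf = n * FAW / (rho_f * h * 1000) = 22 * 272 / (1.7 * 10.7 * 1000) = 0.329

0.329


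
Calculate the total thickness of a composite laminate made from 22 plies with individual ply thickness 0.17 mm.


h = n * t_ply = 22 * 0.17 = 3.74 mm

3.74 mm


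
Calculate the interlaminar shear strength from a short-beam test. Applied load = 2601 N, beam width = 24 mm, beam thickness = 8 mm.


ILSS = 3F/(4bh) = 3*2601/(4*24*8) = 10.16 MPa

10.16 MPa


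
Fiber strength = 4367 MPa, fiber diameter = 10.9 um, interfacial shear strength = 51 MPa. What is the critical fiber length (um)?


Lc = sigma_f * d / (2 * tau_i) = 4367 * 10.9 / (2 * 51) = 466.7 um

466.7 um


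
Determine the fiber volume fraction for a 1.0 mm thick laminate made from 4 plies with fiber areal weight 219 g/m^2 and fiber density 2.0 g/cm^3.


Vf = n * FAW / (rho_f * h * 1000) = 4 * 219 / (2.0 * 1.0 * 1000) = 0.438

0.438


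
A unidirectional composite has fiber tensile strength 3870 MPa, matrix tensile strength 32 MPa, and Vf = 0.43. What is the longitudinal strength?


sigma_1 = sigma_f*Vf + sigma_m*(1-Vf) = 3870*0.43 + 32*0.57 = 1682.3 MPa

1682.3 MPa


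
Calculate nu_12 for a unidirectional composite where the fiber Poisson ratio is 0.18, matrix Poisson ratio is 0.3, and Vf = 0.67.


nu_12 = nu_f*Vf + nu_m*(1-Vf) = 0.18*0.67 + 0.3*0.33 = 0.2196

0.2196


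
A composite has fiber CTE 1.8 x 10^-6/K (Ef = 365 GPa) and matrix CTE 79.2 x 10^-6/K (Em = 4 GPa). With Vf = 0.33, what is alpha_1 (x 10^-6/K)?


E1 = Ef*Vf + Em*(1-Vf) = 123.13
alpha_1 = (alpha_f*Ef*Vf + alpha_m*Em*(1-Vf))/E1 = 3.48 x 10^-6/K

3.48 x 10^-6/K


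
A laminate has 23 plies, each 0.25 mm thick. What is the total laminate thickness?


h = n * t_ply = 23 * 0.25 = 5.75 mm

5.75 mm


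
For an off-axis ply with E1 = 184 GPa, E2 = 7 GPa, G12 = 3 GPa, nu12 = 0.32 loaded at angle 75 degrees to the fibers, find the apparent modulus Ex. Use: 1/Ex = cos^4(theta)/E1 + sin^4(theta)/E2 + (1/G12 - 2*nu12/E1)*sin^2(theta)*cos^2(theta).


cos^4(75) = 0.004487, sin^4(75) = 0.870513, sin^2(75)*cos^2(75) = 0.0625
1/G12 - 2*nu12/E1 = 1/3 - 2*0.32/184 = 0.329855 GPa^-1
1/Ex = 0.004487/184 + 0.870513/7 + 0.329855*0.0625 = 0.1449993 GPa^-1
Ex = 6.9 GPa

6.9 GPa


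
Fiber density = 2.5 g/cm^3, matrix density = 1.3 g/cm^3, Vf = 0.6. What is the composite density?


rho_c = rho_f*Vf + rho_m*(1-Vf) = 2.5*0.6 + 1.3*0.4 = 2.02 g/cm^3

2.02 g/cm^3


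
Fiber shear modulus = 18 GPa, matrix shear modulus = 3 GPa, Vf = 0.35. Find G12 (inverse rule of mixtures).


1/G12 = Vf/Gf + (1-Vf)/Gm = 0.35/18 + 0.65/3
G12 = 4.24 GPa

4.24 GPa


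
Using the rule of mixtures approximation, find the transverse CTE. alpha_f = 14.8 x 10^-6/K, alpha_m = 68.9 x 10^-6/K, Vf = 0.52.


alpha_2 = alpha_f*Vf + alpha_m*(1-Vf) = 14.8*0.52 + 68.9*0.48 = 40.8 x 10^-6/K

40.8 x 10^-6/K


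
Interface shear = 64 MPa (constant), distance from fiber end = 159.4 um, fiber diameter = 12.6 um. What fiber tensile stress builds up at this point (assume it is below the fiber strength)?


Force balance: sigma_f * (pi*d^2/4) = tau * (pi*d) * x  ->  sigma_f = 4 * tau * x / d
sigma_f = 4 * 64 * 159.4 / 12.6 = 3238.6 MPa

3238.6 MPa


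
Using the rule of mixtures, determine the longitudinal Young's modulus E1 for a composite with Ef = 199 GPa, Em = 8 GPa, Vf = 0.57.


E1 = Ef*Vf + Em*(1-Vf) = 199*0.57 + 8*0.43 = 116.87 GPa

116.87 GPa


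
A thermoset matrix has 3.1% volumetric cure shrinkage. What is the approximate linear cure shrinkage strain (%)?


Linear shrinkage ≈ vol_shrink/3 = 3.1/3 = 1.033%

1.033%


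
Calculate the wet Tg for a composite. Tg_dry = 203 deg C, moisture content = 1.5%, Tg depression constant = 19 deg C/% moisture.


Tg_wet = Tg_dry - k*moisture = 203 - 19*1.5 = 174.5 deg C

174.5 deg C


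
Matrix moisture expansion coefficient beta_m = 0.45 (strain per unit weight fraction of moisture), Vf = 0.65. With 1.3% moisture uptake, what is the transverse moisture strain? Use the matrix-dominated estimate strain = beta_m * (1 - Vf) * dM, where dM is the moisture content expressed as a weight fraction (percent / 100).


dM = 1.3/100 = 0.013
strain = beta_m * (1-Vf) * dM = 0.45 * 0.35 * 0.013 = 0.0020475

0.0020475


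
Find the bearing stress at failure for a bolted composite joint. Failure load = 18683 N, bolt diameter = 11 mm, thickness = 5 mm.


sigma_br = F/(d*h) = 18683/(11*5) = 339.7 MPa

339.7 MPa


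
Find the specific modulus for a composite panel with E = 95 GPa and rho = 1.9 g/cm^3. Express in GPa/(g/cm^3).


Specific stiffness = E/rho = 95/1.9 = 50.0 GPa/(g/cm^3)

50.0 GPa/(g/cm^3)


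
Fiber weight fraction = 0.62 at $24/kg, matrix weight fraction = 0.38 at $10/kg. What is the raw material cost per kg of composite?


Cost = cost_f*Wf + cost_m*Wm = 24*0.62 + 10*0.38 = $18.68/kg

$18.68/kg


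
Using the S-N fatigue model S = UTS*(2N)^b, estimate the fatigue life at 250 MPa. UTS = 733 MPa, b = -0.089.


N = 0.5 * (S/UTS)^(1/b) = 0.5 * (250/733)^(1/-0.089) = 88716.2814 cycles

88716.2814 cycles


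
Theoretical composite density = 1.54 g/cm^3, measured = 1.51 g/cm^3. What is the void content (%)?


Void% = (rho_theo - rho_actual)/rho_theo * 100 = (1.54 - 1.51)/1.54 * 100 = 1.95%

1.95%


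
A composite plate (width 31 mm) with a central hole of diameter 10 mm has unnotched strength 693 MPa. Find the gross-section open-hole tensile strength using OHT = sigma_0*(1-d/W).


OHT = sigma_0*(1-d/W) = 693*(1-10/31) = 469.5 MPa

469.5 MPa


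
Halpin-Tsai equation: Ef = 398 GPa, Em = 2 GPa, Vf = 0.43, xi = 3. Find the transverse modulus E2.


eta = (Ef/Em - 1)/(Ef/Em + xi) = (199.0 - 1)/(199.0 + 3) = 0.9802
E2 = Em*(1+xi*eta*Vf)/(1-eta*Vf) = 7.83 GPa

7.83 GPa


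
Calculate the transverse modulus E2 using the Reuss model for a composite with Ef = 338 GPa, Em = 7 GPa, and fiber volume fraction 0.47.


1/E2 = Vf/Ef + (1-Vf)/Em = 0.47/338 + 0.53/7
E2 = 12.97 GPa

12.97 GPa


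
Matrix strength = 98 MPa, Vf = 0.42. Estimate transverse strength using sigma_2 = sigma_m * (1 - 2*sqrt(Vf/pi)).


factor = 1 - 2*sqrt(0.42/pi) = 0.2687
sigma_2 = 98 * 0.2687 = 26.34 MPa

26.34 MPa


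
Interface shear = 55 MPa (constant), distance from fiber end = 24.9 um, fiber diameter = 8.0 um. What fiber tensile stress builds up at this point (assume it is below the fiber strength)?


Force balance: sigma_f * (pi*d^2/4) = tau * (pi*d) * x  ->  sigma_f = 4 * tau * x / d
sigma_f = 4 * 55 * 24.9 / 8.0 = 684.8 MPa

684.8 MPa


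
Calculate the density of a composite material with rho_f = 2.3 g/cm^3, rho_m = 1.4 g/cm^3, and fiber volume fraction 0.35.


rho_c = rho_f*Vf + rho_m*(1-Vf) = 2.3*0.35 + 1.4*0.65 = 1.715 g/cm^3

1.715 g/cm^3


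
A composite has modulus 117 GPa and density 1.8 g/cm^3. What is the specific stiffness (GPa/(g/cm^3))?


Specific stiffness = E/rho = 117/1.8 = 65.0 GPa/(g/cm^3)

65.0 GPa/(g/cm^3)


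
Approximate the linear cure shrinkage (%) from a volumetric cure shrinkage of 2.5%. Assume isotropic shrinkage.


Linear shrinkage ≈ vol_shrink/3 = 2.5/3 = 0.833%

0.833%


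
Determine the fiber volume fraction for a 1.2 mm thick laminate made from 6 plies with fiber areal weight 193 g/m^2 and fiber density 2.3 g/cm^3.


Vf = n * FAW / (rho_f * h * 1000) = 6 * 193 / (2.3 * 1.2 * 1000) = 0.4196

0.4196


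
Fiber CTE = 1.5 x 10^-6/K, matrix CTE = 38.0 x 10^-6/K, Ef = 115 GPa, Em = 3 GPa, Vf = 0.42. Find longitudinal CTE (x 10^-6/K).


E1 = Ef*Vf + Em*(1-Vf) = 50.04
alpha_1 = (alpha_f*Ef*Vf + alpha_m*Em*(1-Vf))/E1 = 2.77 x 10^-6/K

2.77 x 10^-6/K


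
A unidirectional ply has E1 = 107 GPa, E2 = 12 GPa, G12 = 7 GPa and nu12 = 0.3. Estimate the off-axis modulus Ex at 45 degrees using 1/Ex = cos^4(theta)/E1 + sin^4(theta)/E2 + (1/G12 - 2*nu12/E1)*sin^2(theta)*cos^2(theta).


cos^4(45) = 0.25, sin^4(45) = 0.25, sin^2(45)*cos^2(45) = 0.25
1/G12 - 2*nu12/E1 = 1/7 - 2*0.3/107 = 0.13725 GPa^-1
1/Ex = 0.25/107 + 0.25/12 + 0.13725*0.25 = 0.0574822 GPa^-1
Ex = 17.4 GPa

17.4 GPa


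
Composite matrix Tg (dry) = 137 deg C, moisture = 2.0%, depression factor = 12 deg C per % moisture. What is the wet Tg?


Tg_wet = Tg_dry - k*moisture = 137 - 12*2.0 = 113.0 deg C

113.0 deg C


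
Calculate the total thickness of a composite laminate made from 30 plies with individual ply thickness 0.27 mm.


h = n * t_ply = 30 * 0.27 = 8.1 mm

8.1 mm


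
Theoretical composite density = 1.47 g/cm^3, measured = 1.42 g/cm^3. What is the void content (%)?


Void% = (rho_theo - rho_actual)/rho_theo * 100 = (1.47 - 1.42)/1.47 * 100 = 3.4%

3.4%


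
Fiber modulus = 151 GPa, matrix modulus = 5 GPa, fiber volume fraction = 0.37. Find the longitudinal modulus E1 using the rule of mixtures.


E1 = Ef*Vf + Em*(1-Vf) = 151*0.37 + 5*0.63 = 59.02 GPa

59.02 GPa


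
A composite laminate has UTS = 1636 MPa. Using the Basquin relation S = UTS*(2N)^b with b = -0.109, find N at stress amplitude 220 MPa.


N = 0.5 * (S/UTS)^(1/b) = 0.5 * (220/1636)^(1/-0.109) = 4.9329e+07 cycles

4.9329e+07 cycles


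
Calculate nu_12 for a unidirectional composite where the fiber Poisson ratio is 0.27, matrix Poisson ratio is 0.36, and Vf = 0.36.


nu_12 = nu_f*Vf + nu_m*(1-Vf) = 0.27*0.36 + 0.36*0.64 = 0.3276

0.3276


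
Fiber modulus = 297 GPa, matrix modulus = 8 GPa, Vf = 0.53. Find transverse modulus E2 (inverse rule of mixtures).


1/E2 = Vf/Ef + (1-Vf)/Em = 0.53/297 + 0.47/8
E2 = 16.52 GPa

16.52 GPa


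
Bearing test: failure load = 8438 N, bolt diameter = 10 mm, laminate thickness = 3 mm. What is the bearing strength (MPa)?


sigma_br = F/(d*h) = 8438/(10*3) = 281.3 MPa

281.3 MPa


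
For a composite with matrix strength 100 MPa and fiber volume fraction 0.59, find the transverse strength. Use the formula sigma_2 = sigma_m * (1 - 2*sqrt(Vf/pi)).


factor = 1 - 2*sqrt(0.59/pi) = 0.1333
sigma_2 = 100 * 0.1333 = 13.33 MPa

13.33 MPa


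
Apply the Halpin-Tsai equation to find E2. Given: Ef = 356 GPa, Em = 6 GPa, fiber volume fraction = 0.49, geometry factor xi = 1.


eta = (Ef/Em - 1)/(Ef/Em + xi) = (59.3333 - 1)/(59.3333 + 1) = 0.9669
E2 = Em*(1+xi*eta*Vf)/(1-eta*Vf) = 16.8 GPa

16.8 GPa


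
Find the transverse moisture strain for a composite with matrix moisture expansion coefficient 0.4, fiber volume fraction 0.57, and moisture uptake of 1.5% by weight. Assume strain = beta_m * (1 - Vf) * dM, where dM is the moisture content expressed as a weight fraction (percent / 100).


dM = 1.5/100 = 0.015
strain = beta_m * (1-Vf) * dM = 0.4 * 0.43 * 0.015 = 0.00258

0.00258


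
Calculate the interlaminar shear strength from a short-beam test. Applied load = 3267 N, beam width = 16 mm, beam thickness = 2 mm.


ILSS = 3F/(4bh) = 3*3267/(4*16*2) = 76.57 MPa

76.57 MPa


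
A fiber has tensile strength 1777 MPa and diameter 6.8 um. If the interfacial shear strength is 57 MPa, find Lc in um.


Lc = sigma_f * d / (2 * tau_i) = 1777 * 6.8 / (2 * 57) = 106.0 um

106.0 um


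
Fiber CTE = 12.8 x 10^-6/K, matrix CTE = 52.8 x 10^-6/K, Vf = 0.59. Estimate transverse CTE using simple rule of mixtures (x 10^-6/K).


alpha_2 = alpha_f*Vf + alpha_m*(1-Vf) = 12.8*0.59 + 52.8*0.41 = 29.2 x 10^-6/K

29.2 x 10^-6/K


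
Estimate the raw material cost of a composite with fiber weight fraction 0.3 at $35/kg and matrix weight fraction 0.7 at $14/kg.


Cost = cost_f*Wf + cost_m*Wm = 35*0.3 + 14*0.7 = $20.3/kg

$20.3/kg


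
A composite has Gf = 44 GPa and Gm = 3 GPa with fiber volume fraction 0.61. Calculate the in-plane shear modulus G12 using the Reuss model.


1/G12 = Vf/Gf + (1-Vf)/Gm = 0.61/44 + 0.39/3
G12 = 6.95 GPa

6.95 GPa


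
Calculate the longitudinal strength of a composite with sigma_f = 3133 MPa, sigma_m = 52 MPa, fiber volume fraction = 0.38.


sigma_1 = sigma_f*Vf + sigma_m*(1-Vf) = 3133*0.38 + 52*0.62 = 1222.8 MPa

1222.8 MPa


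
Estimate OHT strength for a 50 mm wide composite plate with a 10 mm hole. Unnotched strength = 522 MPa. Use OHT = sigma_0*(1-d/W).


OHT = sigma_0*(1-d/W) = 522*(1-10/50) = 417.6 MPa

417.6 MPa


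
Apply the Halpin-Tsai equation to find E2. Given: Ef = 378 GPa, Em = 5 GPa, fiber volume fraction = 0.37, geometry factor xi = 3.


eta = (Ef/Em - 1)/(Ef/Em + xi) = (75.6 - 1)/(75.6 + 3) = 0.9491
E2 = Em*(1+xi*eta*Vf)/(1-eta*Vf) = 15.82 GPa

15.82 GPa


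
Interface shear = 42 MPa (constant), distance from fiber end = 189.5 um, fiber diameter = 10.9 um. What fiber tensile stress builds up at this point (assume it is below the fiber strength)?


Force balance: sigma_f * (pi*d^2/4) = tau * (pi*d) * x  ->  sigma_f = 4 * tau * x / d
sigma_f = 4 * 42 * 189.5 / 10.9 = 2920.7 MPa

2920.7 MPa


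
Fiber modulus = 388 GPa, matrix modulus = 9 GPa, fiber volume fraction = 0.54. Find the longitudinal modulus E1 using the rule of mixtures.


E1 = Ef*Vf + Em*(1-Vf) = 388*0.54 + 9*0.46 = 213.66 GPa

213.66 GPa


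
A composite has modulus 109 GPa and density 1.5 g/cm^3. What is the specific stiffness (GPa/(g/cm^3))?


Specific stiffness = E/rho = 109/1.5 = 72.7 GPa/(g/cm^3)

72.7 GPa/(g/cm^3)


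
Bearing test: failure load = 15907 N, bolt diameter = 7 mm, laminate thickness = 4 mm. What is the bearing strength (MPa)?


sigma_br = F/(d*h) = 15907/(7*4) = 568.1 MPa

568.1 MPa


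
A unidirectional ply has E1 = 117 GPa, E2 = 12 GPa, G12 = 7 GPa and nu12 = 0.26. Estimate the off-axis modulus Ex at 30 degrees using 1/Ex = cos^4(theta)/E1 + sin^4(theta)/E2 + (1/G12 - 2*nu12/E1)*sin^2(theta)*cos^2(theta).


cos^4(30) = 0.5625, sin^4(30) = 0.0625, sin^2(30)*cos^2(30) = 0.1875
1/G12 - 2*nu12/E1 = 1/7 - 2*0.26/117 = 0.138413 GPa^-1
1/Ex = 0.5625/117 + 0.0625/12 + 0.138413*0.1875 = 0.0359684 GPa^-1
Ex = 27.8 GPa

27.8 GPa


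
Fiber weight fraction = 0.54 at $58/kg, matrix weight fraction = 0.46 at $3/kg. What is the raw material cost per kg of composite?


Cost = cost_f*Wf + cost_m*Wm = 58*0.54 + 3*0.46 = $32.7/kg

$32.7/kg


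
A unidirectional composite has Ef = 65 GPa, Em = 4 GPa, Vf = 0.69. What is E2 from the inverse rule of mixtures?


1/E2 = Vf/Ef + (1-Vf)/Em = 0.69/65 + 0.31/4
E2 = 11.35 GPa

11.35 GPa


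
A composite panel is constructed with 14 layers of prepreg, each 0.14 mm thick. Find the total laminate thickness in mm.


h = n * t_ply = 14 * 0.14 = 1.96 mm

1.96 mm


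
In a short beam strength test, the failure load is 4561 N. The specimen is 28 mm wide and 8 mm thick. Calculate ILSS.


ILSS = 3F/(4bh) = 3*4561/(4*28*8) = 15.27 MPa

15.27 MPa


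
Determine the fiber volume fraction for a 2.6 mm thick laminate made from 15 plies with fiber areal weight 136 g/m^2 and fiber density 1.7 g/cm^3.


Vf = n * FAW / (rho_f * h * 1000) = 15 * 136 / (1.7 * 2.6 * 1000) = 0.4615

0.4615


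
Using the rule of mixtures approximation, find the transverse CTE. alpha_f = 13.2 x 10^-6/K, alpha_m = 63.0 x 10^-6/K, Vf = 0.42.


alpha_2 = alpha_f*Vf + alpha_m*(1-Vf) = 13.2*0.42 + 63.0*0.58 = 42.1 x 10^-6/K

42.1 x 10^-6/K


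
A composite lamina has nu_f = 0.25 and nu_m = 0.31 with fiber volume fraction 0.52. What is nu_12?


nu_12 = nu_f*Vf + nu_m*(1-Vf) = 0.25*0.52 + 0.31*0.48 = 0.2788

0.2788


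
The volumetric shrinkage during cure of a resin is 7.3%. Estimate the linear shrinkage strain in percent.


Linear shrinkage ≈ vol_shrink/3 = 7.3/3 = 2.433%

2.433%


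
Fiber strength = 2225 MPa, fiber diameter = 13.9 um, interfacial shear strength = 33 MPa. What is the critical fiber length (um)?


Lc = sigma_f * d / (2 * tau_i) = 2225 * 13.9 / (2 * 33) = 468.6 um

468.6 um


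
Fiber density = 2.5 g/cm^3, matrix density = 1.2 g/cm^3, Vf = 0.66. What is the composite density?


rho_c = rho_f*Vf + rho_m*(1-Vf) = 2.5*0.66 + 1.2*0.34 = 2.058 g/cm^3

2.058 g/cm^3


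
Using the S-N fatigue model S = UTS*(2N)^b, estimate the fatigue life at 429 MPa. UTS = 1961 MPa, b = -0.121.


N = 0.5 * (S/UTS)^(1/b) = 0.5 * (429/1961)^(1/-0.121) = 142456.8181 cycles

142456.8181 cycles


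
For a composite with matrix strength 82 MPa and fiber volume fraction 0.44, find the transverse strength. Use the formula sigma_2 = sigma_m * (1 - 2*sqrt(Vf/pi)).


factor = 1 - 2*sqrt(0.44/pi) = 0.2515
sigma_2 = 82 * 0.2515 = 20.62 MPa

20.62 MPa


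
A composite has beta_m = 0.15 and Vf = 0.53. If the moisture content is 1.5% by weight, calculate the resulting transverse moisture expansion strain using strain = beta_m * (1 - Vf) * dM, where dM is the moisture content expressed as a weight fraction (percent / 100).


dM = 1.5/100 = 0.015
strain = beta_m * (1-Vf) * dM = 0.15 * 0.47 * 0.015 = 0.0010575

0.0010575
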